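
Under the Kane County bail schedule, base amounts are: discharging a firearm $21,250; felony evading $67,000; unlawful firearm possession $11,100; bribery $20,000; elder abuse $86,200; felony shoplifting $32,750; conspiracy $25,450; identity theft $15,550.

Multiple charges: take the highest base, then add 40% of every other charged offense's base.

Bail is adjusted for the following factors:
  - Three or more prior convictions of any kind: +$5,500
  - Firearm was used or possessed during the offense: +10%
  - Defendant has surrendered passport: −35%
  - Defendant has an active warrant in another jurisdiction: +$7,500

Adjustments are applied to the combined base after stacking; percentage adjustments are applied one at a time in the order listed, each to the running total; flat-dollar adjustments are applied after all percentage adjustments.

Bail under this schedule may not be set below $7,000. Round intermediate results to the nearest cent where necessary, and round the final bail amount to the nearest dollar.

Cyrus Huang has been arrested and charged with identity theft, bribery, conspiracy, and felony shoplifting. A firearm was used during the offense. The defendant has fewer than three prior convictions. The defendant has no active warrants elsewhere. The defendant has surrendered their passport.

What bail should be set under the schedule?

Base amounts from the schedule: identity theft $15,550; bribery $20,000; conspiracy $25,450; felony shoplifting $32,750.
Stacking rule: highest base plus 40% of each additional charge. Highest is felony shoplifting at $32,750. Additional: $15,550 × 40% = $6,220; $20,000 × 40% = $8,000; $25,450 × 40% = $10,180. Combined base = $32,750 + $24,400 = $57,150.
Firearm was used or possessed during the offense (+10%): $57,150 × 1.1 = $62,865.
Defendant has surrendered passport (−35%): $62,865 × 0.65 = $40,862.25.
$40,862.25 is at or above the $7,000 minimum.
Rounded to the nearest dollar: $40,862.

$40,862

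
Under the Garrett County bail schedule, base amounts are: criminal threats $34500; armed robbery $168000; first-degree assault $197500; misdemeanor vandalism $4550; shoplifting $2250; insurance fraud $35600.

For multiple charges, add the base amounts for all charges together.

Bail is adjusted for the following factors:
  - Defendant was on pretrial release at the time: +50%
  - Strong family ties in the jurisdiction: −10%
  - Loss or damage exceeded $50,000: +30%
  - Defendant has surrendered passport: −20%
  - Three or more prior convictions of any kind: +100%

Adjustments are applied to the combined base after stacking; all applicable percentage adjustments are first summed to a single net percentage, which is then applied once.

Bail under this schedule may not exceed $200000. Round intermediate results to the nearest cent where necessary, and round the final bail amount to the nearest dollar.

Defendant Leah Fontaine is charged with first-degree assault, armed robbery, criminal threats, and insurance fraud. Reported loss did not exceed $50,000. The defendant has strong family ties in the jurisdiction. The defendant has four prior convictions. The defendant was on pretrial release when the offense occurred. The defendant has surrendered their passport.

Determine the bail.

$200000

Base amounts from the schedule: first-degree assault $197500; armed robbery $168000; criminal threats $34500; insurance fraud $35600.
Stacking rule: sum of all bases. $197500 + $168000 + $34500 + $35600 = $435600.
Net percentage adjustment: +50% −10% −20% +100% = +120%. $435600 × 2.2 = $958320.
Result $958320 exceeds the maximum of $200000; bail is capped at $200000.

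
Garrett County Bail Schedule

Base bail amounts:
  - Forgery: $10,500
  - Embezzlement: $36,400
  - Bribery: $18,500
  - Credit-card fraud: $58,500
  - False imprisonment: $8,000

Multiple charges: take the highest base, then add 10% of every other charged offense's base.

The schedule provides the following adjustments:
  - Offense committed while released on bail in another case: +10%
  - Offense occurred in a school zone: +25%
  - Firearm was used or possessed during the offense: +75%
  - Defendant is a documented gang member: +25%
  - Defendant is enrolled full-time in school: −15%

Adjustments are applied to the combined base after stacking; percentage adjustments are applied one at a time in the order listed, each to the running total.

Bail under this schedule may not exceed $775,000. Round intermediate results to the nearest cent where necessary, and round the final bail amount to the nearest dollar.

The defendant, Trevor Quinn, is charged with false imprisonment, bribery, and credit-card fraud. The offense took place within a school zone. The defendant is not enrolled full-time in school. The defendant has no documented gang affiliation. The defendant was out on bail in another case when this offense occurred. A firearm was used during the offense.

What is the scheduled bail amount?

$147,142

Base amounts from the schedule: false imprisonment $8,000; bribery $18,500; credit-card fraud $58,500.
Stacking rule: highest base plus 10% of each additional charge. Highest is credit-card fraud at $58,500. Additional: $8,000 × 10% = $800; $18,500 × 10% = $1,850. Combined base = $58,500 + $2,650 = $61,150.
Offense committed while released on bail in another case (+10%): $61,150 × 1.1 = $67,265.
Offense occurred in a school zone (+25%): $67,265 × 1.25 = $84,081.25.
Firearm was used or possessed during the offense (+75%): $84,081.25 × 1.75 = $147,142.19.
$147,142.19 is within the $775,000 maximum.
Rounded to the nearest dollar: $147,142.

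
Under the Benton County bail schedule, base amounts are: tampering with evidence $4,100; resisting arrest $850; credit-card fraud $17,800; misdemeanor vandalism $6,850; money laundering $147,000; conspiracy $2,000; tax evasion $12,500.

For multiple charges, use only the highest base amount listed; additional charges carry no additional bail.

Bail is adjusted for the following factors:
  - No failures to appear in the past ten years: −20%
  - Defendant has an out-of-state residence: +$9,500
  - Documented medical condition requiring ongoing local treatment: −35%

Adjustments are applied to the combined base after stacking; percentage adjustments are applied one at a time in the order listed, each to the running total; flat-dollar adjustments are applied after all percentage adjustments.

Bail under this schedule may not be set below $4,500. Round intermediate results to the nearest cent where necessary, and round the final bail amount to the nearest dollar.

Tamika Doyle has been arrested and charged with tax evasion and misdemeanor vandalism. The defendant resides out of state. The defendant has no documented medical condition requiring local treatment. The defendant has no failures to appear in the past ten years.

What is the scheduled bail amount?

Base amounts from the schedule: tax evasion $12,500; misdemeanor vandalism $6,850.
Stacking rule: use the highest base only. Highest is tax evasion at $12,500. Combined base = $12,500.
No failures to appear in the past ten years (−20%): $12,500 × 0.8 = $10,000.
Defendant has an out-of-state residence (+$9,500 flat): $10,000 + $9,500 = $19,500.
$19,500 is at or above the $4,500 minimum.

$19,500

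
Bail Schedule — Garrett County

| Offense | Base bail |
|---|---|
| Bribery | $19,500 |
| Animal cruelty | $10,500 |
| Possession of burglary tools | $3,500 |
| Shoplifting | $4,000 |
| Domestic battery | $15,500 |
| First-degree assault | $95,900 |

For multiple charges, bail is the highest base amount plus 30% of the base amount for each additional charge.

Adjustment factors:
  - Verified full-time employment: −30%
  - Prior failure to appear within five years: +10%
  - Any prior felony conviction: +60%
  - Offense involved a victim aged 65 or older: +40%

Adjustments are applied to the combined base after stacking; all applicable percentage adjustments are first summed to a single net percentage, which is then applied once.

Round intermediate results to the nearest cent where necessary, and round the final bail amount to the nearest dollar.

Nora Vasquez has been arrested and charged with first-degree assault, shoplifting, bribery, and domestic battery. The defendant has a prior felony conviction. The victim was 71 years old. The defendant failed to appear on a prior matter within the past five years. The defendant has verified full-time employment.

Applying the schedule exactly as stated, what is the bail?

$193,680

Base amounts from the schedule: first-degree assault $95,900; shoplifting $4,000; bribery $19,500; domestic battery $15,500.
Stacking rule: highest base plus 30% of each additional charge. Highest is first-degree assault at $95,900. Additional: $4,000 × 30% = $1,200; $19,500 × 30% = $5,850; $15,500 × 30% = $4,650. Combined base = $95,900 + $11,700 = $107,600.
Net percentage adjustment: −30% +10% +60% +40% = +80%. $107,600 × 1.8 = $193,680.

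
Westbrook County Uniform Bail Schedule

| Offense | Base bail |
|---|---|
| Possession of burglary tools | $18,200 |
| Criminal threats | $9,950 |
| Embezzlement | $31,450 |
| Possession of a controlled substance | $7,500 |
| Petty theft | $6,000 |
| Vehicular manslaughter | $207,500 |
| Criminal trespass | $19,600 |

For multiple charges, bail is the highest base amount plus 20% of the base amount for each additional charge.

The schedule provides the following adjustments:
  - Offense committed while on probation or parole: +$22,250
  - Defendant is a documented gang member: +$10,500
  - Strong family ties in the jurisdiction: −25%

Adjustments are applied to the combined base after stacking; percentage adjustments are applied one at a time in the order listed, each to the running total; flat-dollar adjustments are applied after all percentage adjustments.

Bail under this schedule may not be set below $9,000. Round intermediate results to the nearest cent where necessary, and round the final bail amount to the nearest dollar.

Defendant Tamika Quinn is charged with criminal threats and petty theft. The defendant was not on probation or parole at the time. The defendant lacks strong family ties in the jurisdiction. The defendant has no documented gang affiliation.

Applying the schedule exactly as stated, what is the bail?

Base amounts from the schedule: criminal threats $9,950; petty theft $6,000.
Stacking rule: highest base plus 20% of each additional charge. Highest is criminal threats at $9,950. Additional: $6,000 × 20% = $1,200. Combined base = $9,950 + $1,200 = $11,150.
No adjustment factors apply to this defendant.
$11,150 is at or above the $9,000 minimum.

$11,150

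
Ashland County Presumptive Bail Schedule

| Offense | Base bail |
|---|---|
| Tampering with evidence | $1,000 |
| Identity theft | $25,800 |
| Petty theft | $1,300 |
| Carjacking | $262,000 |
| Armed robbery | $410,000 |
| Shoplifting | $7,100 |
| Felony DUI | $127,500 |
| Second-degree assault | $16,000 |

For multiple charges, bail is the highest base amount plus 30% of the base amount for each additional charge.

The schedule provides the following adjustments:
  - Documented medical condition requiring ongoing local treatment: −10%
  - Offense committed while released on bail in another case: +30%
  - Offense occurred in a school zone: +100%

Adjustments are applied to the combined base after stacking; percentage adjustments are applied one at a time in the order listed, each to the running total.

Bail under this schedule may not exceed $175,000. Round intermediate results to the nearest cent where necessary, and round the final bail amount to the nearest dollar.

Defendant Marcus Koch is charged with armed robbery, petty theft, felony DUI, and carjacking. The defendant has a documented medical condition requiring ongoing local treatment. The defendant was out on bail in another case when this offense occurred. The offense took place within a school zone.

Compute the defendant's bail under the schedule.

$175,000

Base amounts from the schedule: armed robbery $410,000; petty theft $1,300; felony DUI $127,500; carjacking $262,000.
Stacking rule: highest base plus 30% of each additional charge. Highest is armed robbery at $410,000. Additional: $1,300 × 30% = $390; $127,500 × 30% = $38,250; $262,000 × 30% = $78,600. Combined base = $410,000 + $117,240 = $527,240.
Documented medical condition requiring ongoing local treatment (−10%): $527,240 × 0.9 = $474,516.
Offense committed while released on bail in another case (+30%): $474,516 × 1.3 = $616,870.80.
Offense occurred in a school zone (+100%): $616,870.80 × 2 = $1,233,741.60.
Result $1,233,741.60 exceeds the maximum of $175,000; bail is capped at $175,000.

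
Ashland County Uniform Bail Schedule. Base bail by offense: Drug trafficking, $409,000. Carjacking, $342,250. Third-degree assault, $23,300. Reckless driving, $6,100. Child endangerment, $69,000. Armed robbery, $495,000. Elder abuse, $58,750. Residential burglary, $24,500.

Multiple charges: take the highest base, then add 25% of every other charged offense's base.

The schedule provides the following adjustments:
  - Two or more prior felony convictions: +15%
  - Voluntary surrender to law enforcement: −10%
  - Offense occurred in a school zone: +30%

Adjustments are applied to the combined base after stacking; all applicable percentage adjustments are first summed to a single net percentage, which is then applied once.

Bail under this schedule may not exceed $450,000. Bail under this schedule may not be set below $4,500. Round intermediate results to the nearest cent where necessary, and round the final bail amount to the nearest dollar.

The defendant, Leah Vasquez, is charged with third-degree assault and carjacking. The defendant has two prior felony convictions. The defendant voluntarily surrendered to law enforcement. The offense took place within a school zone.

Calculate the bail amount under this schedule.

$450,000

Base amounts from the schedule: third-degree assault $23,300; carjacking $342,250.
Stacking rule: highest base plus 25% of each additional charge. Highest is carjacking at $342,250. Additional: $23,300 × 25% = $5,825. Combined base = $342,250 + $5,825 = $348,075.
Net percentage adjustment: +15% −10% +30% = +35%. $348,075 × 1.35 = $469,901.25.
Result $469,901.25 exceeds the maximum of $450,000; bail is capped at $450,000.
$450,000 is at or above the $4,500 minimum.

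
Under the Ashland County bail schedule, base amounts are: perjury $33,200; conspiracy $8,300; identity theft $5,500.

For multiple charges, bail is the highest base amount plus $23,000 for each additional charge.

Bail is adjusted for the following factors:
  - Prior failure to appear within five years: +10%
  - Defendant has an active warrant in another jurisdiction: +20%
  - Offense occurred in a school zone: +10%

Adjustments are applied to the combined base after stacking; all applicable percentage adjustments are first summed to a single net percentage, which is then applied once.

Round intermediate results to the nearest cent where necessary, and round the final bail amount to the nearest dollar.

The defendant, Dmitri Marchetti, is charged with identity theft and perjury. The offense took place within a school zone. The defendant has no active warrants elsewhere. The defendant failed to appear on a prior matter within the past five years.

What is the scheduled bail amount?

$67,440

Base amounts from the schedule: identity theft $5,500; perjury $33,200.
Stacking rule: highest base plus $23,000 per additional charge. Highest is perjury at $33,200; 1 additional charge → +$23,000. Combined base = $56,200.
Net percentage adjustment: +10% +10% = +20%. $56,200 × 1.2 = $67,440.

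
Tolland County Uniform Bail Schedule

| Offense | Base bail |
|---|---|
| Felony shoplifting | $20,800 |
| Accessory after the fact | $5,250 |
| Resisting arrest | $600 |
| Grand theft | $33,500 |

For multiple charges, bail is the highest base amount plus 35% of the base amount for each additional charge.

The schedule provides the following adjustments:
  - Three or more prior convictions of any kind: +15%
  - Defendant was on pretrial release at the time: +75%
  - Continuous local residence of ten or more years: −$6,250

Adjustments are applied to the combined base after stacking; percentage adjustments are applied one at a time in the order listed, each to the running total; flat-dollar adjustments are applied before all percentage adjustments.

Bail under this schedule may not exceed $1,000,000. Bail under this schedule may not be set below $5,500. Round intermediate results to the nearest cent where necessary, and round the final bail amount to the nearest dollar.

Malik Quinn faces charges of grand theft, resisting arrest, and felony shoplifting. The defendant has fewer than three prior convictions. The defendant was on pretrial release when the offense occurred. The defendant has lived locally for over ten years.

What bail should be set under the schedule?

$60,795

Base amounts from the schedule: grand theft $33,500; resisting arrest $600; felony shoplifting $20,800.
Stacking rule: highest base plus 35% of each additional charge. Highest is grand theft at $33,500. Additional: $600 × 35% = $210; $20,800 × 35% = $7,280. Combined base = $33,500 + $7,490 = $40,990.
Continuous local residence of ten or more years (−$6,250 flat): $40,990 − $6,250 = $34,740.
Defendant was on pretrial release at the time (+75%): $34,740 × 1.75 = $60,795.
$60,795 is within the $1,000,000 maximum.
$60,795 is at or above the $5,500 minimum.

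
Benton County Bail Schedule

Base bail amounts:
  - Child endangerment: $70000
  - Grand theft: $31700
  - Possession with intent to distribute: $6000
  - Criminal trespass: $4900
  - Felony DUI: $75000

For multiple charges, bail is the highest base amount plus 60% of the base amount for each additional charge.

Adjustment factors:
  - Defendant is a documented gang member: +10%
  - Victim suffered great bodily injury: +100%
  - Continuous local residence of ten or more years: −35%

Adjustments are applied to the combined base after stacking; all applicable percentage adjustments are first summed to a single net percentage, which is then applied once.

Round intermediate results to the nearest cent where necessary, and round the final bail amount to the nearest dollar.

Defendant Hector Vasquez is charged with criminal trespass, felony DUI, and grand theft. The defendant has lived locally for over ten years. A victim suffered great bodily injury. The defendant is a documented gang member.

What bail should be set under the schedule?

$169680

Base amounts from the schedule: criminal trespass $4900; felony DUI $75000; grand theft $31700.
Stacking rule: highest base plus 60% of each additional charge. Highest is felony DUI at $75000. Additional: $4900 × 60% = $2940; $31700 × 60% = $19020. Combined base = $75000 + $21960 = $96960.
Net percentage adjustment: +10% +100% −35% = +75%. $96960 × 1.75 = $169680.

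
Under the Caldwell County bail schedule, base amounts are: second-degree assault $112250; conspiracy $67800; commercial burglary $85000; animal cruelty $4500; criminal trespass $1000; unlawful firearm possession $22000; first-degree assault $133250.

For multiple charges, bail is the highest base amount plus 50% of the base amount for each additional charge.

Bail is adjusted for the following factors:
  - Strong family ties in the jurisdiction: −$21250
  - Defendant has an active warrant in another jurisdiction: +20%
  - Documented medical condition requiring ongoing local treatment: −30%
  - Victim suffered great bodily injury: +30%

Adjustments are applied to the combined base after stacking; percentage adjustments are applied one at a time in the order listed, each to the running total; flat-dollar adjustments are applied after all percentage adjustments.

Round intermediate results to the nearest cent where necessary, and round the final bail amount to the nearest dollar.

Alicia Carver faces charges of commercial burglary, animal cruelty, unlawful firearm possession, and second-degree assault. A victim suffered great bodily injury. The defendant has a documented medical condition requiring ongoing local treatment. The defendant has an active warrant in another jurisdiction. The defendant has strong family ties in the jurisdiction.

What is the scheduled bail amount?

$162206

Base amounts from the schedule: commercial burglary $85000; animal cruelty $4500; unlawful firearm possession $22000; second-degree assault $112250.
Stacking rule: highest base plus 50% of each additional charge. Highest is second-degree assault at $112250. Additional: $85000 × 50% = $42500; $4500 × 50% = $2250; $22000 × 50% = $11000. Combined base = $112250 + $55750 = $168000.
Defendant has an active warrant in another jurisdiction (+20%): $168000 × 1.2 = $201600.
Documented medical condition requiring ongoing local treatment (−30%): $201600 × 0.7 = $141120.
Victim suffered great bodily injury (+30%): $141120 × 1.3 = $183456.
Strong family ties in the jurisdiction (−$21250 flat): $183456 − $21250 = $162206.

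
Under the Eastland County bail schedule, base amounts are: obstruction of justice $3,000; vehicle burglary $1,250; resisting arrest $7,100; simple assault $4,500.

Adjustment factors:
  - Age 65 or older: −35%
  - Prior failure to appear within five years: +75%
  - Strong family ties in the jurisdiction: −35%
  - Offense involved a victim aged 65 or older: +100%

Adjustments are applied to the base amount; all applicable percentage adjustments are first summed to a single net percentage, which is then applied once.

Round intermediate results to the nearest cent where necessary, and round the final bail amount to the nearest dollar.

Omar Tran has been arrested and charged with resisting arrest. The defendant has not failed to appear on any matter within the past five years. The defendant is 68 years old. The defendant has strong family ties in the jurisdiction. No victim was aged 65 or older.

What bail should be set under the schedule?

$2,130

Base amounts from the schedule: resisting arrest $7,100.
Single charge. Combined base = $7,100.
Net percentage adjustment: −35% −35% = −70%. $7,100 × 0.3 = $2,130.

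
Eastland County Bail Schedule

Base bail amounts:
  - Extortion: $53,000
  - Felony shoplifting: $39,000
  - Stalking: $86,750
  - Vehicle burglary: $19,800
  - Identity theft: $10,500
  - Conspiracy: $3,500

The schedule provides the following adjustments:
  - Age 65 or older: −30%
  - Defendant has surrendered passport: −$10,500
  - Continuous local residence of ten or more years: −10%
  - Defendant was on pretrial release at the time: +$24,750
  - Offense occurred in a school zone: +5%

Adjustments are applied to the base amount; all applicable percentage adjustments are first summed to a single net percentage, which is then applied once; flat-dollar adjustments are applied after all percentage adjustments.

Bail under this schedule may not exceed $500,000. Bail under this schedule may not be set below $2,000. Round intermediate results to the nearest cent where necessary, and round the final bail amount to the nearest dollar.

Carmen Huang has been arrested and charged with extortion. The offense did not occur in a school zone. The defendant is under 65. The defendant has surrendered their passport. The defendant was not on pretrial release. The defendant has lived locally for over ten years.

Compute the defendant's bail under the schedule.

$37,200

Base amounts from the schedule: extortion $53,000.
Single charge. Combined base = $53,000.
Continuous local residence of ten or more years (−10%): $53,000 × 0.9 = $47,700.
Defendant has surrendered passport (−$10,500 flat): $47,700 − $10,500 = $37,200.
$37,200 is within the $500,000 maximum.
$37,200 is at or above the $2,000 minimum.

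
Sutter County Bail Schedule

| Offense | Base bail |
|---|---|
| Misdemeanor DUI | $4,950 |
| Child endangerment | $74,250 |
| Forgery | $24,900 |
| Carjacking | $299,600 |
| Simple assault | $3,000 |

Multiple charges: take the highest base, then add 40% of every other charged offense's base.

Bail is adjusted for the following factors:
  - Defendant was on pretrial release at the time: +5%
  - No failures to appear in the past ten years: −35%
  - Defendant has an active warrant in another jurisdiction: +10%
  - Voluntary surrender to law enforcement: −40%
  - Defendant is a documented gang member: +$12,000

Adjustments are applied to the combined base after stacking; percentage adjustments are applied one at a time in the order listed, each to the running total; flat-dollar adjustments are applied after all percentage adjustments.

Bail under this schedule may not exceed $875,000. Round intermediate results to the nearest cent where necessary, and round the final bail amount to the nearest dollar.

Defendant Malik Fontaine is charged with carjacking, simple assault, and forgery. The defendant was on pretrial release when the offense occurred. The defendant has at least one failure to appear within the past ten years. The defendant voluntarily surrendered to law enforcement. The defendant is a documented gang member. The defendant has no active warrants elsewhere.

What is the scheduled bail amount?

$207,779

Base amounts from the schedule: carjacking $299,600; simple assault $3,000; forgery $24,900.
Stacking rule: highest base plus 40% of each additional charge. Highest is carjacking at $299,600. Additional: $3,000 × 40% = $1,200; $24,900 × 40% = $9,960. Combined base = $299,600 + $11,160 = $310,760.
Defendant was on pretrial release at the time (+5%): $310,760 × 1.05 = $326,298.
Voluntary surrender to law enforcement (−40%): $326,298 × 0.6 = $195,778.80.
Defendant is a documented gang member (+$12,000 flat): $195,778.80 + $12,000 = $207,778.80.
$207,778.80 is within the $875,000 maximum.
Rounded to the nearest dollar: $207,779.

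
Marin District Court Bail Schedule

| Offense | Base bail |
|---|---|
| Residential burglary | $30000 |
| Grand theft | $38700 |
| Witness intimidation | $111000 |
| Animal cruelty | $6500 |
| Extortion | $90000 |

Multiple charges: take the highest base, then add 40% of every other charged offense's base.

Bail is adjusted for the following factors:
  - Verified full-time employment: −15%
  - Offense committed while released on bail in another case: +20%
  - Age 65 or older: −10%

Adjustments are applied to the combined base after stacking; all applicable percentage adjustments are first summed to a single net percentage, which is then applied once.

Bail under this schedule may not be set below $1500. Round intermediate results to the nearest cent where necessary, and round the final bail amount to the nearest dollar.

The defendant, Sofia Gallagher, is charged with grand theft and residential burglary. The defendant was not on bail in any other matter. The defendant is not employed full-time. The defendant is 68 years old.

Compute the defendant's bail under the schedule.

$45630

Base amounts from the schedule: grand theft $38700; residential burglary $30000.
Stacking rule: highest base plus 40% of each additional charge. Highest is grand theft at $38700. Additional: $30000 × 40% = $12000. Combined base = $38700 + $12000 = $50700.
Age 65 or older (−10%): $50700 × 0.9 = $45630.
$45630 is at or above the $1500 minimum.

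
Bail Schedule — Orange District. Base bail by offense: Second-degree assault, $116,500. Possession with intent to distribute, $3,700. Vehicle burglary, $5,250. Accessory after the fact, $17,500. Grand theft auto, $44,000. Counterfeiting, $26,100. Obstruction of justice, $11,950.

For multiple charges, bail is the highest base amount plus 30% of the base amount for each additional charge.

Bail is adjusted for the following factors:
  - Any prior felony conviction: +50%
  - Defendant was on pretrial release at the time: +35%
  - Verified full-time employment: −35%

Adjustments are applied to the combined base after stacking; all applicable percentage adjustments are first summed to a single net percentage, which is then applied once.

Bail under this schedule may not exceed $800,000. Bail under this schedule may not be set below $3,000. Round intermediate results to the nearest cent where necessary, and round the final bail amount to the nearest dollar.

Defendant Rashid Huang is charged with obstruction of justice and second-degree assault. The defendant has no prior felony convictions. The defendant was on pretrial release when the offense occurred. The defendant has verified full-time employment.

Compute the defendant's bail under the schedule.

Base amounts from the schedule: obstruction of justice $11,950; second-degree assault $116,500.
Stacking rule: highest base plus 30% of each additional charge. Highest is second-degree assault at $116,500. Additional: $11,950 × 30% = $3,585. Combined base = $116,500 + $3,585 = $120,085.
Net percentage adjustment: +35% −35% = +0%. $120,085 × 1 = $120,085.
$120,085 is within the $800,000 maximum.
$120,085 is at or above the $3,000 minimum.

$120,085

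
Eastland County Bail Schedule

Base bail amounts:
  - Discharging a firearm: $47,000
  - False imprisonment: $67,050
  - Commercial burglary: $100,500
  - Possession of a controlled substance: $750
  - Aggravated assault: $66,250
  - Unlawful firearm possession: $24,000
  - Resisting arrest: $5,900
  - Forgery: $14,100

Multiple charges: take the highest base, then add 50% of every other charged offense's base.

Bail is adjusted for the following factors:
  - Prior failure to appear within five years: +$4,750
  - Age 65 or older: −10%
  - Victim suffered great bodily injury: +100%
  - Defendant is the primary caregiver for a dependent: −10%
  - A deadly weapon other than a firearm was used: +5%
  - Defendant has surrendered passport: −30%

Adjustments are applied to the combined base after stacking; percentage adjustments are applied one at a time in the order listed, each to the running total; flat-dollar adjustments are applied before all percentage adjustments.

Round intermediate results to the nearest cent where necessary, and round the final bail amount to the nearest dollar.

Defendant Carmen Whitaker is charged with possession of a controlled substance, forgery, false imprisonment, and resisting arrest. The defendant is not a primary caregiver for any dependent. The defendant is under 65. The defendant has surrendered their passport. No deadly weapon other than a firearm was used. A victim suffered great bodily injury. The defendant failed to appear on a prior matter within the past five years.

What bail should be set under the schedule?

Base amounts from the schedule: possession of a controlled substance $750; forgery $14,100; false imprisonment $67,050; resisting arrest $5,900.
Stacking rule: highest base plus 50% of each additional charge. Highest is false imprisonment at $67,050. Additional: $750 × 50% = $375; $14,100 × 50% = $7,050; $5,900 × 50% = $2,950. Combined base = $67,050 + $10,375 = $77,425.
Prior failure to appear within five years (+$4,750 flat): $77,425 + $4,750 = $82,175.
Victim suffered great bodily injury (+100%): $82,175 × 2 = $164,350.
Defendant has surrendered passport (−30%): $164,350 × 0.7 = $115,045.

$115,045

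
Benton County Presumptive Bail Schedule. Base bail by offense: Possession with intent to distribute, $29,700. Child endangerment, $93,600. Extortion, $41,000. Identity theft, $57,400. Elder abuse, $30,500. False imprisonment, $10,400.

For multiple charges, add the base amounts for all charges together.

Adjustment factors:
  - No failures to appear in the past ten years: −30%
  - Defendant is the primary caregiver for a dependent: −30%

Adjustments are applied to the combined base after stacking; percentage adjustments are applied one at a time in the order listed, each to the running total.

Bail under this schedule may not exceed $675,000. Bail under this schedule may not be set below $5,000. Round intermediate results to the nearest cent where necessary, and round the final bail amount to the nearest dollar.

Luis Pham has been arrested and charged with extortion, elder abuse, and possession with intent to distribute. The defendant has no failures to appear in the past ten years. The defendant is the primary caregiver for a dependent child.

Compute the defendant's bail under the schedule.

$49,588

Base amounts from the schedule: extortion $41,000; elder abuse $30,500; possession with intent to distribute $29,700.
Stacking rule: sum of all bases. $41,000 + $30,500 + $29,700 = $101,200.
No failures to appear in the past ten years (−30%): $101,200 × 0.7 = $70,840.
Defendant is the primary caregiver for a dependent (−30%): $70,840 × 0.7 = $49,588.
$49,588 is within the $675,000 maximum.
$49,588 is at or above the $5,000 minimum.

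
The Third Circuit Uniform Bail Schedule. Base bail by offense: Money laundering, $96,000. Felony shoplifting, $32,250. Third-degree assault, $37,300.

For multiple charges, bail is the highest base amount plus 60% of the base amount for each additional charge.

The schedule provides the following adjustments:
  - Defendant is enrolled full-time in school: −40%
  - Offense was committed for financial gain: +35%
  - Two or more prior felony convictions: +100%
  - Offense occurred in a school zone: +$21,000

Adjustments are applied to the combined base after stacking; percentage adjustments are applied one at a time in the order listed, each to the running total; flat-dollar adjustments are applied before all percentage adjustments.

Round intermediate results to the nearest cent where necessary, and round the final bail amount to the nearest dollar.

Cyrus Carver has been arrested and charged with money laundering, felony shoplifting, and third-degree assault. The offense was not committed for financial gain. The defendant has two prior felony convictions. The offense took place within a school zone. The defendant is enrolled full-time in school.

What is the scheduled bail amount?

Base amounts from the schedule: money laundering $96,000; felony shoplifting $32,250; third-degree assault $37,300.
Stacking rule: highest base plus 60% of each additional charge. Highest is money laundering at $96,000. Additional: $32,250 × 60% = $19,350; $37,300 × 60% = $22,380. Combined base = $96,000 + $41,730 = $137,730.
Offense occurred in a school zone (+$21,000 flat): $137,730 + $21,000 = $158,730.
Defendant is enrolled full-time in school (−40%): $158,730 × 0.6 = $95,238.
Two or more prior felony convictions (+100%): $95,238 × 2 = $190,476.

$190,476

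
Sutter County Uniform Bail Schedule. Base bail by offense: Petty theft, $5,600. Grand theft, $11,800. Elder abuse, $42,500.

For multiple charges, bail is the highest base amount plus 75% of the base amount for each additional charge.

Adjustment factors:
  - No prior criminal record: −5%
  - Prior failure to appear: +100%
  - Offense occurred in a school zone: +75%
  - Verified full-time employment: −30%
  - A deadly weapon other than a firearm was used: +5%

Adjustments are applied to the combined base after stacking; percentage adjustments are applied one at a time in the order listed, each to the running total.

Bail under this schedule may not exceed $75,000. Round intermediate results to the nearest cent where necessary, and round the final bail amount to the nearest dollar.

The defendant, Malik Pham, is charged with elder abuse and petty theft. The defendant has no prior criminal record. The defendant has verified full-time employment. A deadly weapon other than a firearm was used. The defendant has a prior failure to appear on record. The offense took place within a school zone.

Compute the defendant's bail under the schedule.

$75,000

Base amounts from the schedule: elder abuse $42,500; petty theft $5,600.
Stacking rule: highest base plus 75% of each additional charge. Highest is elder abuse at $42,500. Additional: $5,600 × 75% = $4,200. Combined base = $42,500 + $4,200 = $46,700.
No prior criminal record (−5%): $46,700 × 0.95 = $44,365.
Prior failure to appear (+100%): $44,365 × 2 = $88,730.
Offense occurred in a school zone (+75%): $88,730 × 1.75 = $155,277.50.
Verified full-time employment (−30%): $155,277.50 × 0.7 = $108,694.25.
A deadly weapon other than a firearm was used (+5%): $108,694.25 × 1.05 = $114,128.96.
Result $114,128.96 exceeds the maximum of $75,000; bail is capped at $75,000.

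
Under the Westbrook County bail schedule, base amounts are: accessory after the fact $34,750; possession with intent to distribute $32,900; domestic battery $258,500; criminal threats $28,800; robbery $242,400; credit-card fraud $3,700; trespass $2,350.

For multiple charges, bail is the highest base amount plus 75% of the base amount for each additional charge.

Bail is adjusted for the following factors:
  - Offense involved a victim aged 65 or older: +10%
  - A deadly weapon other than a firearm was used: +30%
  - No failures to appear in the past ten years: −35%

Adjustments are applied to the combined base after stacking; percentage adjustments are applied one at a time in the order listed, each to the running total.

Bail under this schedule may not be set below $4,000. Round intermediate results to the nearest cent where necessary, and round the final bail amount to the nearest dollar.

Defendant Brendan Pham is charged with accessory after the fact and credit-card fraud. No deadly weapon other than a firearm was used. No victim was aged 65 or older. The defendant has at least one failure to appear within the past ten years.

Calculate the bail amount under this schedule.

$37,525

Base amounts from the schedule: accessory after the fact $34,750; credit-card fraud $3,700.
Stacking rule: highest base plus 75% of each additional charge. Highest is accessory after the fact at $34,750. Additional: $3,700 × 75% = $2,775. Combined base = $34,750 + $2,775 = $37,525.
No adjustment factors apply to this defendant.
$37,525 is at or above the $4,000 minimum.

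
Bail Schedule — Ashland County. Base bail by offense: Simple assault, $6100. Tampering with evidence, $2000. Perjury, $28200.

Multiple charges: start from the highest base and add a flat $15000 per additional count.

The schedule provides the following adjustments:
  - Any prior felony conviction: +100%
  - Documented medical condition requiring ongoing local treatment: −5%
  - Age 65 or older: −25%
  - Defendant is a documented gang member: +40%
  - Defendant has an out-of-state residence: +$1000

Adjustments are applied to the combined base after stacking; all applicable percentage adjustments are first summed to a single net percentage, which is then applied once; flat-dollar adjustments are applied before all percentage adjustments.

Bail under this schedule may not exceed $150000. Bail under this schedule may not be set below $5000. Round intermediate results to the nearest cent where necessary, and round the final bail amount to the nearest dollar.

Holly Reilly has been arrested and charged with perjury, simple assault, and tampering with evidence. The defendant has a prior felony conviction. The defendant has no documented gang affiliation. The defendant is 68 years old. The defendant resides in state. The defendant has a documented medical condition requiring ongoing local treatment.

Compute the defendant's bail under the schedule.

$98940

Base amounts from the schedule: perjury $28200; simple assault $6100; tampering with evidence $2000.
Stacking rule: highest base plus $15000 per additional charge. Highest is perjury at $28200; 2 additional charges → +$30000. Combined base = $58200.
Net percentage adjustment: +100% −5% −25% = +70%. $58200 × 1.7 = $98940.
$98940 is within the $150000 maximum.
$98940 is at or above the $5000 minimum.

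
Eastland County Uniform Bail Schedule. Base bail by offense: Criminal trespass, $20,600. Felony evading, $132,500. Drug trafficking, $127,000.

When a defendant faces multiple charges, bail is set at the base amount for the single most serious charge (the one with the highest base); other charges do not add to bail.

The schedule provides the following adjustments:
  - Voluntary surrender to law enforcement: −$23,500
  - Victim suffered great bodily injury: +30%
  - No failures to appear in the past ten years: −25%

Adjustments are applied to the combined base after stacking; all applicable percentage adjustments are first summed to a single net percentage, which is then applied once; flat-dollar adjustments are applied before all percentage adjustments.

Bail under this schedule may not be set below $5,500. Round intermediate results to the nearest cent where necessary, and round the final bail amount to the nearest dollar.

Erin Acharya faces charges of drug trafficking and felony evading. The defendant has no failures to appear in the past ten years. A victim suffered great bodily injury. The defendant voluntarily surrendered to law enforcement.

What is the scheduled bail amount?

Base amounts from the schedule: drug trafficking $127,000; felony evading $132,500.
Stacking rule: use the highest base only. Highest is felony evading at $132,500. Combined base = $132,500.
Voluntary surrender to law enforcement (−$23,500 flat): $132,500 − $23,500 = $109,000.
Net percentage adjustment: +30% −25% = +5%. $109,000 × 1.05 = $114,450.
$114,450 is at or above the $5,500 minimum.

$114,450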